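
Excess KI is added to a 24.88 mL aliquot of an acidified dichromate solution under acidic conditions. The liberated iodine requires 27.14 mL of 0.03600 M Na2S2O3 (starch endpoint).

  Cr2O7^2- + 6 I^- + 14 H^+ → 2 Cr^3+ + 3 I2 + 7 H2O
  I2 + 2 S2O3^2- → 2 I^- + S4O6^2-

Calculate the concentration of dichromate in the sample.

0.006545 M

n(S2O3^2-) = 0.02714 × 0.03600 = 9.770 × 10^-4 mol
n(I2) = n(S2O3^2-)/2 = 4.885 × 10^-4 mol
From the 1:3 ratio, n(Cr2O7^2-) in the aliquot = 1/3 × 4.885 × 10^-4 = 1.628 × 10^-4 mol
[Cr2O7^2-] = 1.628 × 10^-4 / 0.02488 = 0.006545 mol/L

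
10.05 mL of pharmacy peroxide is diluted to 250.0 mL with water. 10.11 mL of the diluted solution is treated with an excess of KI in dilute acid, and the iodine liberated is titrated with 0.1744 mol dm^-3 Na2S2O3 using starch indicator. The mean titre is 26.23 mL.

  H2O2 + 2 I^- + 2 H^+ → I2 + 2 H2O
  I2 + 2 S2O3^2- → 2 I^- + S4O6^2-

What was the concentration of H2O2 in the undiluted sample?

n(S2O3^2-) = 0.02623 × 0.1744 = 4.575 × 10^-3 mol
n(I2) = n(S2O3^2-)/2 = 2.287 × 10^-3 mol
n(H2O2) in the aliquot = 2.287 × 10^-3 mol (1:1 ratio)
[H2O2]_dilute = 2.287 × 10^-3 / 0.01011 = 0.2262 mol/L
[H2O2]_original = 0.2262 × 250.0/10.05 = 5.628 mol/L

5.628 mol/L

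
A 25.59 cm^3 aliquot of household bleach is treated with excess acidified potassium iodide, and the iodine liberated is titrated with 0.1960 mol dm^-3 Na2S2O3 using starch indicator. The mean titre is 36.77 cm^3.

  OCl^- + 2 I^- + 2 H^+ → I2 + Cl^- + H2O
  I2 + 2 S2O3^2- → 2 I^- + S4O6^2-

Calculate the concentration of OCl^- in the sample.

n(S2O3^2-) = 0.03677 × 0.1960 = 7.207 × 10^-3 mol
n(I2) = n(S2O3^2-)/2 = 3.603 × 10^-3 mol
n(OCl^-) in the aliquot = 3.603 × 10^-3 mol (1:1 ratio)
[OCl^-] = 3.603 × 10^-3 / 0.02559 = 0.1408 mol/L

0.1408 mol/L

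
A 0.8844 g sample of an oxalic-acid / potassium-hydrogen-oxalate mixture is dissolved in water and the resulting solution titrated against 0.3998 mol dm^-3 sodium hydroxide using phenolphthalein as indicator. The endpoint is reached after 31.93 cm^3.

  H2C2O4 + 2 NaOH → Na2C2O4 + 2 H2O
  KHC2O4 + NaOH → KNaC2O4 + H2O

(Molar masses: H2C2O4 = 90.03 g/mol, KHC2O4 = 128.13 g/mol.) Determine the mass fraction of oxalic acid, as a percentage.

n(NaOH) = 0.03193 × 0.3998 = 0.01277 mol
Let x = n(H2C2O4), y = n(KHC2O4).
Titrant: 2x + 1y = 0.01277;  mass: 90.03x + 128.13y = 0.8844
Solving, x = 4.519 × 10^-3 mol, y = 3.727 × 10^-3 mol
mass of H2C2O4 = 4.519 × 10^-3 × 90.03 = 0.4069 g
% H2C2O4 = 0.4069 / 0.8844 × 100 = 46.01 %

46.01 %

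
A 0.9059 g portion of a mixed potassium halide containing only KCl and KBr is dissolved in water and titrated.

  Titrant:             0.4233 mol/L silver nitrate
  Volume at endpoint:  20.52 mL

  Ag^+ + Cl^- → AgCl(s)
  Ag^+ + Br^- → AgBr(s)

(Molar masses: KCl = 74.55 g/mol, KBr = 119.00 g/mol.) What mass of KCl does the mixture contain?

0.2143 g

n(AgNO3) = 0.02052 × 0.4233 = 8.686 × 10^-3 mol
Let x = n(KCl), y = n(KBr).
Titrant: 1x + 1y = 8.686 × 10^-3;  mass: 74.55x + 119.00y = 0.9059
Solving, x = 2.874 × 10^-3 mol, y = 5.812 × 10^-3 mol
mass of KCl = 2.874 × 10^-3 × 74.55 = 0.2143 g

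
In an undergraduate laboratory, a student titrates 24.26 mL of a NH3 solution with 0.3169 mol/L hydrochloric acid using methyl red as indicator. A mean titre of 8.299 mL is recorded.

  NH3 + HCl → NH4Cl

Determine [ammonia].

0.1084 mol/L

n(HCl) = 0.008299 L × 0.3169 mol/L = 2.630 × 10^-3 mol
n(NH3) = 2.630 × 10^-3 mol (1:1 mole ratio)
[NH3] = 2.630 × 10^-3 mol / 0.02426 L = 0.1084 mol/L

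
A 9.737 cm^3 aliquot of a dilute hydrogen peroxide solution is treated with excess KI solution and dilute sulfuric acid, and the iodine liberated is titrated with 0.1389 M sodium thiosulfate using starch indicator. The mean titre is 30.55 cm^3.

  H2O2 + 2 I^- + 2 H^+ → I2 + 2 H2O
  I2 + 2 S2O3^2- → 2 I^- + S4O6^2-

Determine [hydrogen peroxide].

n(S2O3^2-) = 0.03055 × 0.1389 = 4.243 × 10^-3 mol
n(I2) = n(S2O3^2-)/2 = 2.122 × 10^-3 mol
n(H2O2) in the aliquot = 2.122 × 10^-3 mol (1:1 ratio)
[H2O2] = 2.122 × 10^-3 / 0.009737 = 0.2179 mol/L

0.2179 M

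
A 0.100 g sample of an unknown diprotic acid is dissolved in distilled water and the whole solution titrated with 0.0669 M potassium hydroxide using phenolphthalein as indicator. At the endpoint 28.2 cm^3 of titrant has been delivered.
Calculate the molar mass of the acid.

106 g/mol

n(KOH) = 0.0282 L × 0.0669 mol/L = 1.89 × 10^-3 mol
From the 1:2 ratio, n(H2A) = 1/2 × 1.89 × 10^-3 = 9.43 × 10^-4 mol
M = m / n = 0.100 g / 9.43 × 10^-4 mol = 106 g/mol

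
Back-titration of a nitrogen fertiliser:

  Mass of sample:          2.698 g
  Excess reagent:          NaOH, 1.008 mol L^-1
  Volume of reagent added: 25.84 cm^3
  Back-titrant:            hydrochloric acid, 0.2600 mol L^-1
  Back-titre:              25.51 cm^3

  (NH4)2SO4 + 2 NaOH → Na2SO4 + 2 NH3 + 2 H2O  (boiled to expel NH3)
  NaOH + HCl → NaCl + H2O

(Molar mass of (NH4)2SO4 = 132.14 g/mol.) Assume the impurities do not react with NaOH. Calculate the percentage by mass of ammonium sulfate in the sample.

n(NaOH) added = 0.02584 × 1.008 = 0.02605 mol
n(HCl) used in back-titration = 0.02551 × 0.2600 = 6.633 × 10^-3 mol
n(NaOH) left over = 6.633 × 10^-3 mol (1:1 ratio)
n(NaOH) consumed by analyte = 0.02605 − 6.633 × 10^-3 = 0.01941 mol
From the 1:2 ratio, n((NH4)2SO4) = 1/2 × 0.01941 = 9.707 × 10^-3 mol
mass of (NH4)2SO4 = 9.707 × 10^-3 × 132.14 = 1.283 g
% (NH4)2SO4 = 1.283 / 2.698 × 100 = 47.54 %

47.54 %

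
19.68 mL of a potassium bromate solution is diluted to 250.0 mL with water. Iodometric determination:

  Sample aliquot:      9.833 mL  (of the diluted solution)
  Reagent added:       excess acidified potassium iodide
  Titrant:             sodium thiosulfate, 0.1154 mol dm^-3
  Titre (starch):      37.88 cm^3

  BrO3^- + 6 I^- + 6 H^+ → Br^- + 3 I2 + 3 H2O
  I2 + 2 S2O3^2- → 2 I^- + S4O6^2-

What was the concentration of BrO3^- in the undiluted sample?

0.9412 mol/L

n(S2O3^2-) = 0.03788 × 0.1154 = 4.371 × 10^-3 mol
n(I2) = n(S2O3^2-)/2 = 2.186 × 10^-3 mol
From the 1:3 ratio, n(BrO3^-) in the aliquot = 1/3 × 2.186 × 10^-3 = 7.286 × 10^-4 mol
[BrO3^-]_dilute = 7.286 × 10^-4 / 0.009833 = 0.07409 mol/L
[BrO3^-]_original = 0.07409 × 250.0/19.68 = 0.9412 mol/L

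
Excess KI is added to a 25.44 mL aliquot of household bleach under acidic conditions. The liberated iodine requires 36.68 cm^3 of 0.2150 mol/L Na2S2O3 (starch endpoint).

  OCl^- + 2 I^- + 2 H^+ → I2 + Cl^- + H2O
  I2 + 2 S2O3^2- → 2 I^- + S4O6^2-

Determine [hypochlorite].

0.1550 mol/L

n(S2O3^2-) = 0.03668 × 0.2150 = 7.886 × 10^-3 mol
n(I2) = n(S2O3^2-)/2 = 3.943 × 10^-3 mol
n(OCl^-) in the aliquot = 3.943 × 10^-3 mol (1:1 ratio)
[OCl^-] = 3.943 × 10^-3 / 0.02544 = 0.1550 mol/L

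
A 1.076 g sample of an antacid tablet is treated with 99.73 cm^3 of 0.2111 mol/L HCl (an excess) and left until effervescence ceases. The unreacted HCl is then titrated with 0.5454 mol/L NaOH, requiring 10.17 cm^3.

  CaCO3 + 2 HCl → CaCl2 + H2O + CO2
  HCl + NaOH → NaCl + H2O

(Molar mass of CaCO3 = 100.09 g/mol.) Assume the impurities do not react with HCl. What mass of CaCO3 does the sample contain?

n(HCl) added = 0.09973 × 0.2111 = 0.02105 mol
n(NaOH) used in back-titration = 0.01017 × 0.5454 = 5.547 × 10^-3 mol
n(HCl) left over = 5.547 × 10^-3 mol (1:1 ratio)
n(HCl) consumed by analyte = 0.02105 − 5.547 × 10^-3 = 0.01551 mol
From the 1:2 ratio, n(CaCO3) = 1/2 × 0.01551 = 7.753 × 10^-3 mol
mass of CaCO3 = 7.753 × 10^-3 × 100.09 = 0.7760 g

0.7760 g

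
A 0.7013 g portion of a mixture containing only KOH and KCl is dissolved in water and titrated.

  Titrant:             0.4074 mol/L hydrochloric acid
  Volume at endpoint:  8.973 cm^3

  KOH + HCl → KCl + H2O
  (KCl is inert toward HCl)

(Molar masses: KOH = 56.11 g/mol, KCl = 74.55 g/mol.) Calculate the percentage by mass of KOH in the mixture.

n(HCl) = 0.008973 × 0.4074 = 3.656 × 10^-3 mol
Let x = n(KOH), y = n(KCl).
Titrant: 1x = 3.656 × 10^-3;  mass: 56.11x + 74.55y = 0.7013
Solving, x = 3.656 × 10^-3 mol, y = 6.656 × 10^-3 mol
mass of KOH = 3.656 × 10^-3 × 56.11 = 0.2051 g
% KOH = 0.2051 / 0.7013 × 100 = 29.25 %

29.25 %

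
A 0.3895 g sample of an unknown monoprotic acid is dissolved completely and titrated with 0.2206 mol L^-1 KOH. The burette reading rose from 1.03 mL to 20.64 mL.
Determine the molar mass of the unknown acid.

90.04 g/mol

n(KOH) = 0.01961 L × 0.2206 mol/L = 4.326 × 10^-3 mol
n(HA) = 4.326 × 10^-3 mol (1:1 ratio)
M = m / n = 0.3895 g / 4.326 × 10^-3 mol = 90.04 g/mol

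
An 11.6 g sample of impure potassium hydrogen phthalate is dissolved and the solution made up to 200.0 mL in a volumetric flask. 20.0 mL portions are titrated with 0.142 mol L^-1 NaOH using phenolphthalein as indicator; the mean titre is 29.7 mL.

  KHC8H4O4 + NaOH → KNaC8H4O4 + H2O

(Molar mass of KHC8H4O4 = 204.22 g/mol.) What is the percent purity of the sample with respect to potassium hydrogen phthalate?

n(NaOH) per titration = 0.0297 × 0.142 = 4.22 × 10^-3 mol
n(KHC8H4O4) in each aliquot = 4.22 × 10^-3 mol (1:1 ratio)
n(KHC8H4O4) in the whole flask = 4.22 × 10^-3 × 200.0/20.0 = 0.0422 mol
mass of KHC8H4O4 = 0.0422 × 204.22 = 8.61 g
% KHC8H4O4 = 8.61 / 11.6 × 100 = 74.2 %

74.2 %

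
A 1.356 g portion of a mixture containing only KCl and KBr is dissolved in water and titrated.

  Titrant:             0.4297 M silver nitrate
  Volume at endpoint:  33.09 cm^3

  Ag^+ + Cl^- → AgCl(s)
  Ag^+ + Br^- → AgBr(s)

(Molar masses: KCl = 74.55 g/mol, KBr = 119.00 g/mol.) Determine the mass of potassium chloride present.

n(AgNO3) = 0.03309 × 0.4297 = 0.01422 mol
Let x = n(KCl), y = n(KBr).
Titrant: 1x + 1y = 0.01422;  mass: 74.55x + 119.00y = 1.356
Solving, x = 7.560 × 10^-3 mol, y = 6.659 × 10^-3 mol
mass of KCl = 7.560 × 10^-3 × 74.55 = 0.5636 g

0.5636 g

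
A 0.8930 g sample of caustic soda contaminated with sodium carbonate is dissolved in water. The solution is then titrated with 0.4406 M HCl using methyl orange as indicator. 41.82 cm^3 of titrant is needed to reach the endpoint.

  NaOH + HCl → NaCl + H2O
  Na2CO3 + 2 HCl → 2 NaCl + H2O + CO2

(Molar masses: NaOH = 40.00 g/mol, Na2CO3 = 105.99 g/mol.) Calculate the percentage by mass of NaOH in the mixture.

28.78 %

n(HCl) = 0.04182 × 0.4406 = 0.01843 mol
Let x = n(NaOH), y = n(Na2CO3).
Titrant: 1x + 2y = 0.01843;  mass: 40.00x + 105.99y = 0.8930
Solving, x = 6.424 × 10^-3 mol, y = 6.001 × 10^-3 mol
mass of NaOH = 6.424 × 10^-3 × 40.00 = 0.2570 g
% NaOH = 0.2570 / 0.8930 × 100 = 28.78 %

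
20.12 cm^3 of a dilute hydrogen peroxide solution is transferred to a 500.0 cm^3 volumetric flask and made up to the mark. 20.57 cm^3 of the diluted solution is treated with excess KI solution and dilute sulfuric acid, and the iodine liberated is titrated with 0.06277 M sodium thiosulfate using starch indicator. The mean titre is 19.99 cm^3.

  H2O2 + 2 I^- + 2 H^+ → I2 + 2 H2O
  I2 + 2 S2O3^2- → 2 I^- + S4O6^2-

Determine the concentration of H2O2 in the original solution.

n(S2O3^2-) = 0.01999 × 0.06277 = 1.255 × 10^-3 mol
n(I2) = n(S2O3^2-)/2 = 6.274 × 10^-4 mol
n(H2O2) in the aliquot = 6.274 × 10^-4 mol (1:1 ratio)
[H2O2]_dilute = 6.274 × 10^-4 / 0.02057 = 0.03050 mol/L
[H2O2]_original = 0.03050 × 500.0/20.12 = 0.7580 mol/L

0.7580 M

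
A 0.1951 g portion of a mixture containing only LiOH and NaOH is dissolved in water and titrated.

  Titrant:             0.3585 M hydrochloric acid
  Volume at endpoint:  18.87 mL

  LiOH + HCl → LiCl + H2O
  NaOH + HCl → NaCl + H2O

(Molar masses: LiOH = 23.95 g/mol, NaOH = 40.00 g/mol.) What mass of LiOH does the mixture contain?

n(HCl) = 0.01887 × 0.3585 = 6.765 × 10^-3 mol
Let x = n(LiOH), y = n(NaOH).
Titrant: 1x + 1y = 6.765 × 10^-3;  mass: 23.95x + 40.00y = 0.1951
Solving, x = 4.704 × 10^-3 mol, y = 2.061 × 10^-3 mol
mass of LiOH = 4.704 × 10^-3 × 23.95 = 0.1127 g

0.1127 g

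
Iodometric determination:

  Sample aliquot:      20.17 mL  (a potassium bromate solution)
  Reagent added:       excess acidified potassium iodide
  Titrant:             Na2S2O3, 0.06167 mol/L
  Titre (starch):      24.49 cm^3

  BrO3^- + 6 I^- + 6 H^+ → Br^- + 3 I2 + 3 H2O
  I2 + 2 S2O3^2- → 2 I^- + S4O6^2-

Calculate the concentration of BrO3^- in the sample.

0.01248 mol/L

n(S2O3^2-) = 0.02449 × 0.06167 = 1.510 × 10^-3 mol
n(I2) = n(S2O3^2-)/2 = 7.551 × 10^-4 mol
From the 1:3 ratio, n(BrO3^-) in the aliquot = 1/3 × 7.551 × 10^-4 = 2.517 × 10^-4 mol
[BrO3^-] = 2.517 × 10^-4 / 0.02017 = 0.01248 mol/L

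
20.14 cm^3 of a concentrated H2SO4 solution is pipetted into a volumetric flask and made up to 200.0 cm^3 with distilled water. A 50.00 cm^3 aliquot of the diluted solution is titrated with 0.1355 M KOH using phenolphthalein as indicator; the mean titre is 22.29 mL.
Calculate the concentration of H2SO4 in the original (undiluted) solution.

H2SO4 + 2 KOH → K2SO4 + 2 H2O
n(KOH) = 0.02229 × 0.1355 = 3.020 × 10^-3 mol
From the 1:2 ratio, n(H2SO4) in the aliquot = 1/2 × 3.020 × 10^-3 = 1.510 × 10^-3 mol
[H2SO4]_dilute = 1.510 × 10^-3 / 0.05000 = 0.03020 mol/L
Dilution factor = 200.0 / 20.14 = 9.930
[H2SO4]_stock = 0.03020 × 9.930 = 0.2999 mol/L

0.2999 M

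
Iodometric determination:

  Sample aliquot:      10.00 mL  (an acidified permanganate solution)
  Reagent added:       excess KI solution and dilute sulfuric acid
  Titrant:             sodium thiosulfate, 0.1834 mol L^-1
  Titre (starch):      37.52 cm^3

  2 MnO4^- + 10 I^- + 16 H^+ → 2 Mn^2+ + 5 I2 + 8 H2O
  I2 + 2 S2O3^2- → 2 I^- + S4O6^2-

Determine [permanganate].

n(S2O3^2-) = 0.03752 × 0.1834 = 6.881 × 10^-3 mol
n(I2) = n(S2O3^2-)/2 = 3.441 × 10^-3 mol
From the 2:5 ratio, n(MnO4^-) in the aliquot = 2/5 × 3.441 × 10^-3 = 1.376 × 10^-3 mol
[MnO4^-] = 1.376 × 10^-3 / 0.01000 = 0.1376 mol/L

0.1376 mol/L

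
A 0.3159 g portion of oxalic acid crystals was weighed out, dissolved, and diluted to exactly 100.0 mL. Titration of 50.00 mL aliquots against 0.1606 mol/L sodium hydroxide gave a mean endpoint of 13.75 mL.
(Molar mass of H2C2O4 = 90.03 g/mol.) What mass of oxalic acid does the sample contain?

0.1988 g

H2C2O4 + 2 NaOH → Na2C2O4 + 2 H2O
n(NaOH) per titration = 0.01375 × 0.1606 = 2.208 × 10^-3 mol
From the 1:2 ratio, n(H2C2O4) in each aliquot = 1/2 × 2.208 × 10^-3 = 1.104 × 10^-3 mol
n(H2C2O4) in the whole flask = 1.104 × 10^-3 × 100.0/50.00 = 2.208 × 10^-3 mol
mass of H2C2O4 = 2.208 × 10^-3 × 90.03 = 0.1988 g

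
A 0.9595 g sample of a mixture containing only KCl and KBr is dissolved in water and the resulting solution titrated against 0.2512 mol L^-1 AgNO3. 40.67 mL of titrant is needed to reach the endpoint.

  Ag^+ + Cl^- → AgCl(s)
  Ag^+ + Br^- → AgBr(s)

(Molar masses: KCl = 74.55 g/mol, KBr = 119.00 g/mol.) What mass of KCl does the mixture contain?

n(AgNO3) = 0.04067 × 0.2512 = 0.01022 mol
Let x = n(KCl), y = n(KBr).
Titrant: 1x + 1y = 0.01022;  mass: 74.55x + 119.00y = 0.9595
Solving, x = 5.765 × 10^-3 mol, y = 4.452 × 10^-3 mol
mass of KCl = 5.765 × 10^-3 × 74.55 = 0.4298 g

0.4298 g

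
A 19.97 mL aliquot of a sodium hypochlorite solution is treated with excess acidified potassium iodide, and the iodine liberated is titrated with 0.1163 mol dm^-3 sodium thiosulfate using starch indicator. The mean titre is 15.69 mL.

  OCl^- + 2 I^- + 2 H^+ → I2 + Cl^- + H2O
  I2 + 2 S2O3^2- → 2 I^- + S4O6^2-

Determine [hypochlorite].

n(S2O3^2-) = 0.01569 × 0.1163 = 1.825 × 10^-3 mol
n(I2) = n(S2O3^2-)/2 = 9.124 × 10^-4 mol
n(OCl^-) in the aliquot = 9.124 × 10^-4 mol (1:1 ratio)
[OCl^-] = 9.124 × 10^-4 / 0.01997 = 0.04569 mol/L

0.04569 mol/L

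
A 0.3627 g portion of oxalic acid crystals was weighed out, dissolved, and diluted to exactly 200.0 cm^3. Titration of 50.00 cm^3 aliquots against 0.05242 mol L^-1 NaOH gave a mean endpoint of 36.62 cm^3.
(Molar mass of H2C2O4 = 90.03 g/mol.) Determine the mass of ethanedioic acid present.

0.3456 g

H2C2O4 + 2 NaOH → Na2C2O4 + 2 H2O
n(NaOH) per titration = 0.03662 × 0.05242 = 1.920 × 10^-3 mol
From the 1:2 ratio, n(H2C2O4) in each aliquot = 1/2 × 1.920 × 10^-3 = 9.598 × 10^-4 mol
n(H2C2O4) in the whole flask = 9.598 × 10^-4 × 200.0/50.00 = 3.839 × 10^-3 mol
mass of H2C2O4 = 3.839 × 10^-3 × 90.03 = 0.3456 g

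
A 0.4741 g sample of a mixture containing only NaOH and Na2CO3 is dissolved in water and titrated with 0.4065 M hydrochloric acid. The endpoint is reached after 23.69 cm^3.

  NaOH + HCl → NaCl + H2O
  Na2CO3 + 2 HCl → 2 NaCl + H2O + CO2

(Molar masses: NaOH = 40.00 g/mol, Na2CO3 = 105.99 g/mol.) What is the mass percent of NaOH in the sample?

23.53 %

n(HCl) = 0.02369 × 0.4065 = 9.630 × 10^-3 mol
Let x = n(NaOH), y = n(Na2CO3).
Titrant: 1x + 2y = 9.630 × 10^-3;  mass: 40.00x + 105.99y = 0.4741
Solving, x = 2.789 × 10^-3 mol, y = 3.421 × 10^-3 mol
mass of NaOH = 2.789 × 10^-3 × 40.00 = 0.1116 g
% NaOH = 0.1116 / 0.4741 × 100 = 23.53 %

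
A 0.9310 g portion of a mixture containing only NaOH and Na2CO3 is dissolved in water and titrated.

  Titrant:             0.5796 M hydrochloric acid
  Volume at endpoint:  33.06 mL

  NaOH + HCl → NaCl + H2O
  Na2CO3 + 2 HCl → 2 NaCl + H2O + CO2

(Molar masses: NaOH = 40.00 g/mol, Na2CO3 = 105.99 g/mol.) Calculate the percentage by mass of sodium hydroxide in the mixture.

27.93 %

n(HCl) = 0.03306 × 0.5796 = 0.01916 mol
Let x = n(NaOH), y = n(Na2CO3).
Titrant: 1x + 2y = 0.01916;  mass: 40.00x + 105.99y = 0.9310
Solving, x = 6.500 × 10^-3 mol, y = 6.331 × 10^-3 mol
mass of NaOH = 6.500 × 10^-3 × 40.00 = 0.2600 g
% NaOH = 0.2600 / 0.9310 × 100 = 27.93 %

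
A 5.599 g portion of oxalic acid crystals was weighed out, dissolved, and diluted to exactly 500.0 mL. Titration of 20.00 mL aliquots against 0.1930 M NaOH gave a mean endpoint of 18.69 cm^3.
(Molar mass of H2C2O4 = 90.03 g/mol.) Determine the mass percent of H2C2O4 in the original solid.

72.50 %

H2C2O4 + 2 NaOH → Na2C2O4 + 2 H2O
n(NaOH) per titration = 0.01869 × 0.1930 = 3.607 × 10^-3 mol
From the 1:2 ratio, n(H2C2O4) in each aliquot = 1/2 × 3.607 × 10^-3 = 1.804 × 10^-3 mol
n(H2C2O4) in the whole flask = 1.804 × 10^-3 × 500.0/20.00 = 0.04509 mol
mass of H2C2O4 = 0.04509 × 90.03 = 4.059 g
% H2C2O4 = 4.059 / 5.599 × 100 = 72.50 %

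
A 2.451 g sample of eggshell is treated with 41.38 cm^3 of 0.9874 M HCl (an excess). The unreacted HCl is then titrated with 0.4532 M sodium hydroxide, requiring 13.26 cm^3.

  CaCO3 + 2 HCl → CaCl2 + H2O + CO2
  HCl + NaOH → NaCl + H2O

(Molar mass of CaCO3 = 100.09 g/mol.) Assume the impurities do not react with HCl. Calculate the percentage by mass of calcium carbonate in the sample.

n(HCl) added = 0.04138 × 0.9874 = 0.04086 mol
n(NaOH) used in back-titration = 0.01326 × 0.4532 = 6.009 × 10^-3 mol
n(HCl) left over = 6.009 × 10^-3 mol (1:1 ratio)
n(HCl) consumed by analyte = 0.04086 − 6.009 × 10^-3 = 0.03485 mol
From the 1:2 ratio, n(CaCO3) = 1/2 × 0.03485 = 0.01742 mol
mass of CaCO3 = 0.01742 × 100.09 = 1.744 g
% CaCO3 = 1.744 / 2.451 × 100 = 71.16 %

71.16 %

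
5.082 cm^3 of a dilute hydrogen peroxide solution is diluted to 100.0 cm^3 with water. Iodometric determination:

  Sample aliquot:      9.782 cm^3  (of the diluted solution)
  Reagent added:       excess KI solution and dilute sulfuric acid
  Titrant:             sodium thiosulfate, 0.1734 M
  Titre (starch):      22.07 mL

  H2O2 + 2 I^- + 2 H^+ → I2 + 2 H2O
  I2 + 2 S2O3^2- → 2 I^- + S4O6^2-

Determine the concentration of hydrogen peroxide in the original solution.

n(S2O3^2-) = 0.02207 × 0.1734 = 3.827 × 10^-3 mol
n(I2) = n(S2O3^2-)/2 = 1.913 × 10^-3 mol
n(H2O2) in the aliquot = 1.913 × 10^-3 mol (1:1 ratio)
[H2O2]_dilute = 1.913 × 10^-3 / 0.009782 = 0.1956 mol/L
[H2O2]_original = 0.1956 × 100.0/5.082 = 3.849 mol/L

3.849 M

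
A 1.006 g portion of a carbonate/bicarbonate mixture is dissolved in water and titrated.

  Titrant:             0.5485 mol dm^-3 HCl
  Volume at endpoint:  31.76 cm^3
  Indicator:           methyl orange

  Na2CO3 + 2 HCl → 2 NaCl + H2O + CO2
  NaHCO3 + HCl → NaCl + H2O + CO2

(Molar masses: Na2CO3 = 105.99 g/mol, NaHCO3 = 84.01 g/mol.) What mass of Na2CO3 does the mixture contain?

0.7817 g

n(HCl) = 0.03176 × 0.5485 = 0.01742 mol
Let x = n(Na2CO3), y = n(NaHCO3).
Titrant: 2x + 1y = 0.01742;  mass: 105.99x + 84.01y = 1.006
Solving, x = 7.375 × 10^-3 mol, y = 2.670 × 10^-3 mol
mass of Na2CO3 = 7.375 × 10^-3 × 105.99 = 0.7817 g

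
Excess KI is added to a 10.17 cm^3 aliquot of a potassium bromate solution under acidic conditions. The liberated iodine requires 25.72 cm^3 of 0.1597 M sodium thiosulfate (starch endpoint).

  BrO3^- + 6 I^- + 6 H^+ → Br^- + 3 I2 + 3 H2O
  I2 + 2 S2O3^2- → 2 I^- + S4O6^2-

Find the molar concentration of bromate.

n(S2O3^2-) = 0.02572 × 0.1597 = 4.107 × 10^-3 mol
n(I2) = n(S2O3^2-)/2 = 2.054 × 10^-3 mol
From the 1:3 ratio, n(BrO3^-) in the aliquot = 1/3 × 2.054 × 10^-3 = 6.846 × 10^-4 mol
[BrO3^-] = 6.846 × 10^-4 / 0.01017 = 0.06731 mol/L

0.06731 M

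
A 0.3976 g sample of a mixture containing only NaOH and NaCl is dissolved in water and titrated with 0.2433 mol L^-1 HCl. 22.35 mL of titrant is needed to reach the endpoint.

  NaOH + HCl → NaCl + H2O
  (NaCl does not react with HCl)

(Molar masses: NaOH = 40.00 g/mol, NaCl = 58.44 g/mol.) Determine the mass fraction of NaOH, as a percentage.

n(HCl) = 0.02235 × 0.2433 = 5.438 × 10^-3 mol
Let x = n(NaOH), y = n(NaCl).
Titrant: 1x = 5.438 × 10^-3;  mass: 40.00x + 58.44y = 0.3976
Solving, x = 5.438 × 10^-3 mol, y = 3.082 × 10^-3 mol
mass of NaOH = 5.438 × 10^-3 × 40.00 = 0.2175 g
% NaOH = 0.2175 / 0.3976 × 100 = 54.71 %

54.71 %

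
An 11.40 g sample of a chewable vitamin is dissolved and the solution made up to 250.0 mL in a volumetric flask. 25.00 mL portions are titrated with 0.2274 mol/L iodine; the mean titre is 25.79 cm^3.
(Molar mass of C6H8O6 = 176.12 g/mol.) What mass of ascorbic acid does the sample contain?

10.33 g

C6H8O6 + I2 → C6H6O6 + 2 HI
n(I2) per titration = 0.02579 × 0.2274 = 5.865 × 10^-3 mol
n(C6H8O6) in each aliquot = 5.865 × 10^-3 mol (1:1 ratio)
n(C6H8O6) in the whole flask = 5.865 × 10^-3 × 250.0/25.00 = 0.05865 mol
mass of C6H8O6 = 0.05865 × 176.12 = 10.33 g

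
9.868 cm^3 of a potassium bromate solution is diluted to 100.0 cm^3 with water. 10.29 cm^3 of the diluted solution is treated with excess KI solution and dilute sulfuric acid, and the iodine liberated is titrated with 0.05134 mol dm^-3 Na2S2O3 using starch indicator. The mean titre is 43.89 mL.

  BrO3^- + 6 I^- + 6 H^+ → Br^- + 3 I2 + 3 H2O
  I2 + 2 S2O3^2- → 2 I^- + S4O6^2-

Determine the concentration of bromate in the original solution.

0.3699 mol/L

n(S2O3^2-) = 0.04389 × 0.05134 = 2.253 × 10^-3 mol
n(I2) = n(S2O3^2-)/2 = 1.127 × 10^-3 mol
From the 1:3 ratio, n(BrO3^-) in the aliquot = 1/3 × 1.127 × 10^-3 = 3.756 × 10^-4 mol
[BrO3^-]_dilute = 3.756 × 10^-4 / 0.01029 = 0.03650 mol/L
[BrO3^-]_original = 0.03650 × 100.0/9.868 = 0.3699 mol/L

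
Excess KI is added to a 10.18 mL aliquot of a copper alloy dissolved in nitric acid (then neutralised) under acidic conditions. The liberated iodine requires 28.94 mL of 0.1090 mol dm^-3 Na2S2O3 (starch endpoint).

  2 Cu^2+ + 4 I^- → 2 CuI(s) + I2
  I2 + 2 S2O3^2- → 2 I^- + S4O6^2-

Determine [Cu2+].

0.3099 mol/L

n(S2O3^2-) = 0.02894 × 0.1090 = 3.154 × 10^-3 mol
n(I2) = n(S2O3^2-)/2 = 1.577 × 10^-3 mol
From the 2:1 ratio, n(Cu2+) in the aliquot = 2/1 × 1.577 × 10^-3 = 3.154 × 10^-3 mol
[Cu2+] = 3.154 × 10^-3 / 0.01018 = 0.3099 mol/L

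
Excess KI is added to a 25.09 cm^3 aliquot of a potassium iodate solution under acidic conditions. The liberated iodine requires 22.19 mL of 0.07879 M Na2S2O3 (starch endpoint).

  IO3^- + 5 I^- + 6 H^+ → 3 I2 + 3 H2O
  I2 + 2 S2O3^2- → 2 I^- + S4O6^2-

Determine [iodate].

0.01161 M

n(S2O3^2-) = 0.02219 × 0.07879 = 1.748 × 10^-3 mol
n(I2) = n(S2O3^2-)/2 = 8.742 × 10^-4 mol
From the 1:3 ratio, n(IO3^-) in the aliquot = 1/3 × 8.742 × 10^-4 = 2.914 × 10^-4 mol
[IO3^-] = 2.914 × 10^-4 / 0.02509 = 0.01161 mol/L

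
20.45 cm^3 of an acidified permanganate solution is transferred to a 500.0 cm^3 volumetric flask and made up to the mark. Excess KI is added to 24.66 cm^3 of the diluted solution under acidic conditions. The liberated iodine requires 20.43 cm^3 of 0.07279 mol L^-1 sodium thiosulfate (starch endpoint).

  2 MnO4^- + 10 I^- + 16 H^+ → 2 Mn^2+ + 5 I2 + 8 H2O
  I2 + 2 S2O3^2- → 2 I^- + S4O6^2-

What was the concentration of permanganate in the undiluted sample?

n(S2O3^2-) = 0.02043 × 0.07279 = 1.487 × 10^-3 mol
n(I2) = n(S2O3^2-)/2 = 7.435 × 10^-4 mol
From the 2:5 ratio, n(MnO4^-) in the aliquot = 2/5 × 7.435 × 10^-4 = 2.974 × 10^-4 mol
[MnO4^-]_dilute = 2.974 × 10^-4 / 0.02466 = 0.01206 mol/L
[MnO4^-]_original = 0.01206 × 500.0/20.45 = 0.2949 mol/L

0.2949 mol/L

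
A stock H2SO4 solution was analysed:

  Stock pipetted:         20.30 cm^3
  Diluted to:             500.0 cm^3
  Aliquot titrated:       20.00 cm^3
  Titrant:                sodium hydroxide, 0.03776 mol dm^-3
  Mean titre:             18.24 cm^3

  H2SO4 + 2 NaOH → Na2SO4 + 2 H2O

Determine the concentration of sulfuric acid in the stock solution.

0.4241 mol/L

n(NaOH) = 0.01824 × 0.03776 = 6.887 × 10^-4 mol
From the 1:2 ratio, n(H2SO4) in the aliquot = 1/2 × 6.887 × 10^-4 = 3.444 × 10^-4 mol
[H2SO4]_dilute = 3.444 × 10^-4 / 0.02000 = 0.01722 mol/L
Dilution factor = 500.0 / 20.30 = 24.63
[H2SO4]_stock = 0.01722 × 24.63 = 0.4241 mol/L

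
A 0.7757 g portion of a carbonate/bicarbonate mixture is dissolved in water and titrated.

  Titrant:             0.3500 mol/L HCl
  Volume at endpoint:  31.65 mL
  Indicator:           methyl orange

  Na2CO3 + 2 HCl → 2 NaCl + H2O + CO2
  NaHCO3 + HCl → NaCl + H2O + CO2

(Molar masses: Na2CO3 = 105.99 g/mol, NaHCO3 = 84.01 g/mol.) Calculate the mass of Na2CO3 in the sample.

0.2647 g

n(HCl) = 0.03165 × 0.3500 = 0.01108 mol
Let x = n(Na2CO3), y = n(NaHCO3).
Titrant: 2x + 1y = 0.01108;  mass: 105.99x + 84.01y = 0.7757
Solving, x = 2.498 × 10^-3 mol, y = 6.082 × 10^-3 mol
mass of Na2CO3 = 2.498 × 10^-3 × 105.99 = 0.2647 g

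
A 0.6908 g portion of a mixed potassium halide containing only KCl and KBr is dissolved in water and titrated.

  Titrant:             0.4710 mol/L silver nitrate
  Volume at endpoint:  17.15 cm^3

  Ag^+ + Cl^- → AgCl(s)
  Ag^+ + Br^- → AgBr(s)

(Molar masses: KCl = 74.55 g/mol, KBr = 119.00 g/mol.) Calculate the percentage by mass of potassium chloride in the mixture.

65.66 %

n(AgNO3) = 0.01715 × 0.4710 = 8.078 × 10^-3 mol
Let x = n(KCl), y = n(KBr).
Titrant: 1x + 1y = 8.078 × 10^-3;  mass: 74.55x + 119.00y = 0.6908
Solving, x = 6.084 × 10^-3 mol, y = 1.994 × 10^-3 mol
mass of KCl = 6.084 × 10^-3 × 74.55 = 0.4536 g
% KCl = 0.4536 / 0.6908 × 100 = 65.66 %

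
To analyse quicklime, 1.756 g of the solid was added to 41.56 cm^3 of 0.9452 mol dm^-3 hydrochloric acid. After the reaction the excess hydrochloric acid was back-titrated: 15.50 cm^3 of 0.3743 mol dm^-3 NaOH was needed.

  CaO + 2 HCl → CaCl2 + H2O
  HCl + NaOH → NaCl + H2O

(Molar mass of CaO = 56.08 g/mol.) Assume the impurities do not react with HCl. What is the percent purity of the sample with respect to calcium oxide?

53.46 %

n(HCl) added = 0.04156 × 0.9452 = 0.03928 mol
n(NaOH) used in back-titration = 0.01550 × 0.3743 = 5.802 × 10^-3 mol
n(HCl) left over = 5.802 × 10^-3 mol (1:1 ratio)
n(HCl) consumed by analyte = 0.03928 − 5.802 × 10^-3 = 0.03348 mol
From the 1:2 ratio, n(CaO) = 1/2 × 0.03348 = 0.01674 mol
mass of CaO = 0.01674 × 56.08 = 0.9388 g
% CaO = 0.9388 / 1.756 × 100 = 53.46 %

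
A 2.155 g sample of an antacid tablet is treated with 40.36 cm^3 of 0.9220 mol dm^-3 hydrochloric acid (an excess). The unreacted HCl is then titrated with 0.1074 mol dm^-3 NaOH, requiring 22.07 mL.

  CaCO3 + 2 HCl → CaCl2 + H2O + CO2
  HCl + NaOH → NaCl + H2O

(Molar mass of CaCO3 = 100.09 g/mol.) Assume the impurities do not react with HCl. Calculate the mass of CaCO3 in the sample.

1.744 g

n(HCl) added = 0.04036 × 0.9220 = 0.03721 mol
n(NaOH) used in back-titration = 0.02207 × 0.1074 = 2.370 × 10^-3 mol
n(HCl) left over = 2.370 × 10^-3 mol (1:1 ratio)
n(HCl) consumed by analyte = 0.03721 − 2.370 × 10^-3 = 0.03484 mol
From the 1:2 ratio, n(CaCO3) = 1/2 × 0.03484 = 0.01742 mol
mass of CaCO3 = 0.01742 × 100.09 = 1.744 g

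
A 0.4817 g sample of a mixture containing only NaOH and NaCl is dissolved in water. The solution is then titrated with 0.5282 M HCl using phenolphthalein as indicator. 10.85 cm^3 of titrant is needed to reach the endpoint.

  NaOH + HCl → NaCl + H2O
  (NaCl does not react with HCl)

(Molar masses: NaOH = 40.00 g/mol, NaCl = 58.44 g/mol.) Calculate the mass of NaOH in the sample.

n(HCl) = 0.01085 × 0.5282 = 5.731 × 10^-3 mol
Let x = n(NaOH), y = n(NaCl).
Titrant: 1x = 5.731 × 10^-3;  mass: 40.00x + 58.44y = 0.4817
Solving, x = 5.731 × 10^-3 mol, y = 4.320 × 10^-3 mol
mass of NaOH = 5.731 × 10^-3 × 40.00 = 0.2292 g

0.2292 g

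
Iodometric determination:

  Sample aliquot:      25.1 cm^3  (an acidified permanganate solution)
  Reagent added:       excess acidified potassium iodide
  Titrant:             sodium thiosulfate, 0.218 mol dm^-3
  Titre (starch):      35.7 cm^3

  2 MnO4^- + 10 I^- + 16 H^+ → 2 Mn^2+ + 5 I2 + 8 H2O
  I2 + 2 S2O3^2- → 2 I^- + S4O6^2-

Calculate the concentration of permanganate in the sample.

n(S2O3^2-) = 0.0357 × 0.218 = 7.78 × 10^-3 mol
n(I2) = n(S2O3^2-)/2 = 3.89 × 10^-3 mol
From the 2:5 ratio, n(MnO4^-) in the aliquot = 2/5 × 3.89 × 10^-3 = 1.56 × 10^-3 mol
[MnO4^-] = 1.56 × 10^-3 / 0.0251 = 0.0620 mol/L

0.0620 mol/L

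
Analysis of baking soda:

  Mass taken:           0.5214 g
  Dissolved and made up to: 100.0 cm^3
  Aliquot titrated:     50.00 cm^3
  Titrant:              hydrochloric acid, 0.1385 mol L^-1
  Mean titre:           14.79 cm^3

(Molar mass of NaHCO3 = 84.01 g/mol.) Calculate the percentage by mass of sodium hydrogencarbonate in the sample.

NaHCO3 + HCl → NaCl + H2O + CO2
n(HCl) per titration = 0.01479 × 0.1385 = 2.048 × 10^-3 mol
n(NaHCO3) in each aliquot = 2.048 × 10^-3 mol (1:1 ratio)
n(NaHCO3) in the whole flask = 2.048 × 10^-3 × 100.0/50.00 = 4.097 × 10^-3 mol
mass of NaHCO3 = 4.097 × 10^-3 × 84.01 = 0.3442 g
% NaHCO3 = 0.3442 / 0.5214 × 100 = 66.01 %

66.01 %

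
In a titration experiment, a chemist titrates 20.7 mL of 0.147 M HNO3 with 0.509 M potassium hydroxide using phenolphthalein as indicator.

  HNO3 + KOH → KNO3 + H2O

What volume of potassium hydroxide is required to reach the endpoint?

n(HNO3) = 0.0207 L × 0.147 mol/L = 3.04 × 10^-3 mol
n(KOH) = 3.04 × 10^-3 mol (1:1 stoichiometry)
V(KOH) = 3.04 × 10^-3 mol / 0.509 mol/L = 0.00598 L = 5.98 mL

5.98 mL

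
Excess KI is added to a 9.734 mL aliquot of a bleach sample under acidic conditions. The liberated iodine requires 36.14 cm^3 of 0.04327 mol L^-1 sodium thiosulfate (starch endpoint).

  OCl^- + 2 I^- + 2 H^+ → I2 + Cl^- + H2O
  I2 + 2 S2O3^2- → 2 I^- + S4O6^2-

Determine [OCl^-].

0.08033 mol/L

n(S2O3^2-) = 0.03614 × 0.04327 = 1.564 × 10^-3 mol
n(I2) = n(S2O3^2-)/2 = 7.819 × 10^-4 mol
n(OCl^-) in the aliquot = 7.819 × 10^-4 mol (1:1 ratio)
[OCl^-] = 7.819 × 10^-4 / 0.009734 = 0.08033 mol/L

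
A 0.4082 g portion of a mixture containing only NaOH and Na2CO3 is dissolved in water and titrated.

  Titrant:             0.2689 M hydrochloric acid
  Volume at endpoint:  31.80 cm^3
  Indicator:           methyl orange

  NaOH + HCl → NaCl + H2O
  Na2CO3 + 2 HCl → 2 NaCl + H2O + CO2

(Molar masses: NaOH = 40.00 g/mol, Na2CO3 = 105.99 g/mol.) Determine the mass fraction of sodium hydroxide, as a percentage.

33.90 %

n(HCl) = 0.03180 × 0.2689 = 8.551 × 10^-3 mol
Let x = n(NaOH), y = n(Na2CO3).
Titrant: 1x + 2y = 8.551 × 10^-3;  mass: 40.00x + 105.99y = 0.4082
Solving, x = 3.460 × 10^-3 mol, y = 2.546 × 10^-3 mol
mass of NaOH = 3.460 × 10^-3 × 40.00 = 0.1384 g
% NaOH = 0.1384 / 0.4082 × 100 = 33.90 %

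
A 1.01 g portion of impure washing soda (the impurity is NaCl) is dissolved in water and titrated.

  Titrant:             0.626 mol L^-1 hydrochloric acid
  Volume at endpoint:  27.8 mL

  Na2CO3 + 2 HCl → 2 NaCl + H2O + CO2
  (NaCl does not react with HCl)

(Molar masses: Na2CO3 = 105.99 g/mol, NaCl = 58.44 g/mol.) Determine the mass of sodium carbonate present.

n(HCl) = 0.0278 × 0.626 = 0.0174 mol
Let x = n(Na2CO3), y = n(NaCl).
Titrant: 2x = 0.0174;  mass: 105.99x + 58.44y = 1.01
Solving, x = 8.70 × 10^-3 mol, y = 1.50 × 10^-3 mol
mass of Na2CO3 = 8.70 × 10^-3 × 105.99 = 0.922 g

0.922 g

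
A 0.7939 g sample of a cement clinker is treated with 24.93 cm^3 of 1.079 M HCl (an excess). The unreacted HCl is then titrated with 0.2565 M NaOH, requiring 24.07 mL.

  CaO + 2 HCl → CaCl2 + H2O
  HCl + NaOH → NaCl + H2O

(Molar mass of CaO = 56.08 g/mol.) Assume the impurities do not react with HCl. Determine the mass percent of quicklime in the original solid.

n(HCl) added = 0.02493 × 1.079 = 0.02690 mol
n(NaOH) used in back-titration = 0.02407 × 0.2565 = 6.174 × 10^-3 mol
n(HCl) left over = 6.174 × 10^-3 mol (1:1 ratio)
n(HCl) consumed by analyte = 0.02690 − 6.174 × 10^-3 = 0.02073 mol
From the 1:2 ratio, n(CaO) = 1/2 × 0.02073 = 0.01036 mol
mass of CaO = 0.01036 × 56.08 = 0.5811 g
% CaO = 0.5811 / 0.7939 × 100 = 73.20 %

73.20 %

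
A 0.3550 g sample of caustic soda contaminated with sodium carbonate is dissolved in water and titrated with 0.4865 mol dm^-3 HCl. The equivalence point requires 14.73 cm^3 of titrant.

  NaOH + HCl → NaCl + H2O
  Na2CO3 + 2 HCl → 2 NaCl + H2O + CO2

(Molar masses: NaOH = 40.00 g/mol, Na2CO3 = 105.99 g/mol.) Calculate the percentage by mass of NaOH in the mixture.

21.48 %

n(HCl) = 0.01473 × 0.4865 = 7.166 × 10^-3 mol
Let x = n(NaOH), y = n(Na2CO3).
Titrant: 1x + 2y = 7.166 × 10^-3;  mass: 40.00x + 105.99y = 0.3550
Solving, x = 1.906 × 10^-3 mol, y = 2.630 × 10^-3 mol
mass of NaOH = 1.906 × 10^-3 × 40.00 = 0.07624 g
% NaOH = 0.07624 / 0.3550 × 100 = 21.48 %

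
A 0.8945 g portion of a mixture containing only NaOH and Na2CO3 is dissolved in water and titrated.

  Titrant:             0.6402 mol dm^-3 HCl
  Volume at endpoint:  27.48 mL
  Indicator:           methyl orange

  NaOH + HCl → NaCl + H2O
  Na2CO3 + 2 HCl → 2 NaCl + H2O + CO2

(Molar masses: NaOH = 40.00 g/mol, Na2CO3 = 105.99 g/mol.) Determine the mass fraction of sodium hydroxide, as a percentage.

n(HCl) = 0.02748 × 0.6402 = 0.01759 mol
Let x = n(NaOH), y = n(Na2CO3).
Titrant: 1x + 2y = 0.01759;  mass: 40.00x + 105.99y = 0.8945
Solving, x = 2.911 × 10^-3 mol, y = 7.341 × 10^-3 mol
mass of NaOH = 2.911 × 10^-3 × 40.00 = 0.1164 g
% NaOH = 0.1164 / 0.8945 × 100 = 13.02 %

13.02 %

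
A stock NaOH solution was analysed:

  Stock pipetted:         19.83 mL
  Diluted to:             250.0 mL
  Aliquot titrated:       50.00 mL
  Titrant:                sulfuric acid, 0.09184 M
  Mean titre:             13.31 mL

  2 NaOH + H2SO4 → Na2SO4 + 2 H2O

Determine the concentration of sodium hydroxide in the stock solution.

0.6164 M

n(H2SO4) = 0.01331 × 0.09184 = 1.222 × 10^-3 mol
From the 2:1 ratio, n(NaOH) in the aliquot = 2/1 × 1.222 × 10^-3 = 2.445 × 10^-3 mol
[NaOH]_dilute = 2.445 × 10^-3 / 0.05000 = 0.04890 mol/L
Dilution factor = 250.0 / 19.83 = 12.61
[NaOH]_stock = 0.04890 × 12.61 = 0.6164 mol/L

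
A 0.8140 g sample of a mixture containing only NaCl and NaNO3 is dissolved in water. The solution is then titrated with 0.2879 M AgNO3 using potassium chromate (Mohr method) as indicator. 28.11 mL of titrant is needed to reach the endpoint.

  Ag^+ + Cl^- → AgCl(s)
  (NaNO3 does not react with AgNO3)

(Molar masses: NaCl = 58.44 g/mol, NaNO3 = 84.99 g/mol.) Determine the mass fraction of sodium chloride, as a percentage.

58.10 %

n(AgNO3) = 0.02811 × 0.2879 = 8.093 × 10^-3 mol
Let x = n(NaCl), y = n(NaNO3).
Titrant: 1x = 8.093 × 10^-3;  mass: 58.44x + 84.99y = 0.8140
Solving, x = 8.093 × 10^-3 mol, y = 4.013 × 10^-3 mol
mass of NaCl = 8.093 × 10^-3 × 58.44 = 0.4729 g
% NaCl = 0.4729 / 0.8140 × 100 = 58.10 %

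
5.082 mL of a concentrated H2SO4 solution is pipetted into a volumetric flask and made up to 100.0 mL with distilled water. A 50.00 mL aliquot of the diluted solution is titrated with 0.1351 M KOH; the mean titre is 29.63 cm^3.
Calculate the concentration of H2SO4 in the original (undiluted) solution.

H2SO4 + 2 KOH → K2SO4 + 2 H2O
n(KOH) = 0.02963 × 0.1351 = 4.003 × 10^-3 mol
From the 1:2 ratio, n(H2SO4) in the aliquot = 1/2 × 4.003 × 10^-3 = 2.002 × 10^-3 mol
[H2SO4]_dilute = 2.002 × 10^-3 / 0.05000 = 0.04003 mol/L
Dilution factor = 100.0 / 5.082 = 19.68
[H2SO4]_stock = 0.04003 × 19.68 = 0.7877 mol/L

0.7877 M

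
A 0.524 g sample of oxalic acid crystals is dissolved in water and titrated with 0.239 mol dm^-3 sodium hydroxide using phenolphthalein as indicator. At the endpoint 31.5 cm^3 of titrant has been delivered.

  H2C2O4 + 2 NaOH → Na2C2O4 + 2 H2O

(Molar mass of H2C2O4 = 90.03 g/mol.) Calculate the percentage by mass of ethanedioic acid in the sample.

64.7 %

n(NaOH) = 0.0315 L × 0.239 mol/L = 7.53 × 10^-3 mol
From the 1:2 ratio, n(H2C2O4) = 1/2 × 7.53 × 10^-3 = 3.76 × 10^-3 mol
mass of H2C2O4 = 3.76 × 10^-3 × 90.03 g/mol = 0.339 g
% H2C2O4 = 0.339 / 0.524 × 100 = 64.7 %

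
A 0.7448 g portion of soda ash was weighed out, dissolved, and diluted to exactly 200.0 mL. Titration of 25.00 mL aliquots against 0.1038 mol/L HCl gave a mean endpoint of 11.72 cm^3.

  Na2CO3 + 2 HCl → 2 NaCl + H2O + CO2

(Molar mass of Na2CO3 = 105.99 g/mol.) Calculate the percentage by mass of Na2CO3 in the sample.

n(HCl) per titration = 0.01172 × 0.1038 = 1.217 × 10^-3 mol
From the 1:2 ratio, n(Na2CO3) in each aliquot = 1/2 × 1.217 × 10^-3 = 6.083 × 10^-4 mol
n(Na2CO3) in the whole flask = 6.083 × 10^-4 × 200.0/25.00 = 4.866 × 10^-3 mol
mass of Na2CO3 = 4.866 × 10^-3 × 105.99 = 0.5158 g
% Na2CO3 = 0.5158 / 0.7448 × 100 = 69.25 %

69.25 %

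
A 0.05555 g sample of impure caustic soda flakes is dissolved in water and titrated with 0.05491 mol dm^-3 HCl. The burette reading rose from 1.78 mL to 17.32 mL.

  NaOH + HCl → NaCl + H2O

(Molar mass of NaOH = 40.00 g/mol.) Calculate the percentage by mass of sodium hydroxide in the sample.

n(HCl) = 0.01554 L × 0.05491 mol/L = 8.533 × 10^-4 mol
n(NaOH) = 8.533 × 10^-4 mol (1:1 ratio)
mass of NaOH = 8.533 × 10^-4 × 40.00 g/mol = 0.03413 g
% NaOH = 0.03413 / 0.05555 × 100 = 61.44 %

61.44 %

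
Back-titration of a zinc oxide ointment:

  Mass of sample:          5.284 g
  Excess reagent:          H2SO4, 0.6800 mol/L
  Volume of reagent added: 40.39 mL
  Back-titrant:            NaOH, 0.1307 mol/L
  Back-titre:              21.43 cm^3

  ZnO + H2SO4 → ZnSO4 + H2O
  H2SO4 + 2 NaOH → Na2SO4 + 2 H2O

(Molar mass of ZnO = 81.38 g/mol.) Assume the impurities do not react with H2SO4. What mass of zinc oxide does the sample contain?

n(H2SO4) added = 0.04039 × 0.6800 = 0.02747 mol
n(NaOH) used in back-titration = 0.02143 × 0.1307 = 2.801 × 10^-3 mol
From the 1:2 ratio, n(H2SO4) left over = 1/2 × 2.801 × 10^-3 = 1.400 × 10^-3 mol
n(H2SO4) consumed by analyte = 0.02747 − 1.400 × 10^-3 = 0.02606 mol
n(ZnO) = 0.02606 mol (1:1 ratio)
mass of ZnO = 0.02606 × 81.38 = 2.121 g

2.121 g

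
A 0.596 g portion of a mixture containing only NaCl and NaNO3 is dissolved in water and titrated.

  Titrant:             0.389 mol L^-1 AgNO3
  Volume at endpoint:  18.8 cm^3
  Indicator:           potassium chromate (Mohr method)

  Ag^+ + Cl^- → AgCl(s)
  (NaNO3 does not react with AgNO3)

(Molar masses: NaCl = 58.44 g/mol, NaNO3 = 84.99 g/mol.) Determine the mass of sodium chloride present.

0.427 g

n(AgNO3) = 0.0188 × 0.389 = 7.31 × 10^-3 mol
Let x = n(NaCl), y = n(NaNO3).
Titrant: 1x = 7.31 × 10^-3;  mass: 58.44x + 84.99y = 0.596
Solving, x = 7.31 × 10^-3 mol, y = 1.98 × 10^-3 mol
mass of NaCl = 7.31 × 10^-3 × 58.44 = 0.427 g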